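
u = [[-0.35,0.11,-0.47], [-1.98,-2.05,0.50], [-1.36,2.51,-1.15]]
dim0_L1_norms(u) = [3.69, 4.67, 2.12]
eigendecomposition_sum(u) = [[(0.3+0j), -0.08+0.00j, -0.10+0.00j], [-0.36-0.00j, (0.1-0j), 0.12+0.00j], [-0.73-0.00j, (0.2-0j), (0.25+0j)]] + [[(-0.33+1.5j), (0.1+1.44j), -0.18-0.08j], [-0.81-1.31j, -1.07-0.97j, (0.19-0.07j)], [(-0.31+5.51j), 1.16+5.05j, (-0.7-0.18j)]] + [[-0.33-1.50j, 0.10-1.44j, (-0.18+0.08j)], [-0.81+1.31j, (-1.07+0.97j), 0.19+0.07j], [-0.31-5.51j, 1.16-5.05j, -0.70+0.18j]]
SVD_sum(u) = [[0.01, 0.24, -0.09], [-0.11, -2.04, 0.78], [0.13, 2.51, -0.96]] + [[-0.42, -0.0, -0.07], [-1.87, -0.02, -0.31], [-1.48, -0.02, -0.24]] + [[0.05, -0.12, -0.31], [-0.00, 0.01, 0.03], [-0.01, 0.02, 0.05]]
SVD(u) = [[0.07, 0.17, -0.98],[-0.63, 0.77, 0.09],[0.77, 0.61, 0.16]] @ diag([3.4729448535378857, 2.4536965297479343, 0.344423263133698]) @ [[0.05, 0.93, -0.36], [-0.99, -0.01, -0.16], [-0.16, 0.36, 0.92]]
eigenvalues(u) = [(0.65+0j), (-2.1+0.34j), (-2.1-0.34j)]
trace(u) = -3.55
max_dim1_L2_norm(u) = 3.08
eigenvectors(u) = [[(0.35+0j), (-0.26-0.04j), -0.26+0.04j],[-0.41+0.00j, (0.21-0.15j), 0.21+0.15j],[-0.84+0.00j, (-0.93+0j), (-0.93-0j)]]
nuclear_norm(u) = 6.27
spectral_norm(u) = 3.47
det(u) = 2.94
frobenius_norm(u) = 4.27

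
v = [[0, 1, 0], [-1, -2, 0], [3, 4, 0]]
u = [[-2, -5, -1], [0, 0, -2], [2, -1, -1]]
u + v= [[-2, -4, -1], [-1, -2, -2], [5, 3, -1]]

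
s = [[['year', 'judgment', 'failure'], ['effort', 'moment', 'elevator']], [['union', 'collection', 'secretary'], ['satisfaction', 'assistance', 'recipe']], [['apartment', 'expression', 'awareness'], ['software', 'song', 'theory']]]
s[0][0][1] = 'judgment'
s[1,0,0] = 'union'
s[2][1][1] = 'song'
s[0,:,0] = ['year', 'effort']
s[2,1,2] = 'theory'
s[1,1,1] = 'assistance'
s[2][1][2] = 'theory'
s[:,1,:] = [['effort', 'moment', 'elevator'], ['satisfaction', 'assistance', 'recipe'], ['software', 'song', 'theory']]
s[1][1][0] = 'satisfaction'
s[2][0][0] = 'apartment'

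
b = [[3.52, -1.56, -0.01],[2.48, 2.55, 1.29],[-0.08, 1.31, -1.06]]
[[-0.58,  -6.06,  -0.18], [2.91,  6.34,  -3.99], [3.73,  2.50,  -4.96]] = b @[[0.50, -0.57, -0.89], [1.51, 2.59, -1.91], [-1.69, 0.89, 2.39]]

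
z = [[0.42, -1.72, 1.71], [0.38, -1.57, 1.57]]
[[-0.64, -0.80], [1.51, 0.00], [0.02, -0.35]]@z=[[-0.57, 2.36, -2.35], [0.63, -2.60, 2.58], [-0.12, 0.52, -0.52]]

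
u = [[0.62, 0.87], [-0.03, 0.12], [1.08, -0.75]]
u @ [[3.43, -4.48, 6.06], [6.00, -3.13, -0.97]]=[[7.35, -5.5, 2.91], [0.62, -0.24, -0.30], [-0.80, -2.49, 7.27]]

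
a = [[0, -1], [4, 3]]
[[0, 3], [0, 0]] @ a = [[12, 9], [0, 0]]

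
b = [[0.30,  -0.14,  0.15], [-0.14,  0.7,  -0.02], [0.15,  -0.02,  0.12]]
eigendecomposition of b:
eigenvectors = [[0.52, 0.79, -0.33],[0.08, 0.33, 0.94],[-0.85, 0.51, -0.11]]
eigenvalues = [0.03, 0.34, 0.75]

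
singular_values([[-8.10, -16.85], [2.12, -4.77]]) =[19.01, 3.91]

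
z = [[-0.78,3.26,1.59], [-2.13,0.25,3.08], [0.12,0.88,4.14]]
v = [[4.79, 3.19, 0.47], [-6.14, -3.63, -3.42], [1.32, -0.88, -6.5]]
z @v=[[-21.65, -15.72, -21.85],[-7.67, -10.41, -21.88],[0.64, -6.45, -29.86]]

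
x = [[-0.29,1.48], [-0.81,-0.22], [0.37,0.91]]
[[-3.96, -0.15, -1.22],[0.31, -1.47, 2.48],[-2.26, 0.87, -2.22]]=x@ [[0.32,1.75,-2.69], [-2.61,0.24,-1.35]]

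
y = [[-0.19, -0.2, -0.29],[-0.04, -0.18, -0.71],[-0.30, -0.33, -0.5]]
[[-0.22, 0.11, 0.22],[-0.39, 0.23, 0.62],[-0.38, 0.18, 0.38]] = y @ [[0.61, -0.29, 0.55], [-0.31, 0.31, -0.46], [0.59, -0.39, -0.79]]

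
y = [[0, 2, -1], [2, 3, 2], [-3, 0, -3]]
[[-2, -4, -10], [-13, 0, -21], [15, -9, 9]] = y @ [[-5, 3, -3], [-1, -2, -5], [0, 0, 0]]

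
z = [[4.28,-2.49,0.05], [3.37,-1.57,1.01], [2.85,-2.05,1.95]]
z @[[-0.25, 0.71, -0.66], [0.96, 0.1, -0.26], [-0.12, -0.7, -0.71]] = [[-3.47, 2.75, -2.21], [-2.47, 1.53, -2.53], [-2.91, 0.45, -2.73]]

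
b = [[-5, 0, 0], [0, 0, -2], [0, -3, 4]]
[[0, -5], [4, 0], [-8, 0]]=b@ [[0, 1], [0, 0], [-2, 0]]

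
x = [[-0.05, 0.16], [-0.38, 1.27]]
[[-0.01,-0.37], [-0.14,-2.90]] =x @ [[-2.70, 3.73],[-0.92, -1.17]]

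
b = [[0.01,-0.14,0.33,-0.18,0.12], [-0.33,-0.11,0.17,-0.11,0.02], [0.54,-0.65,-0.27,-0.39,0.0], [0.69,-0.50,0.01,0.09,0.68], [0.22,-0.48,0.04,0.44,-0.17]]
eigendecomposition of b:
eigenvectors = [[(-0.15+0.28j),(-0.15-0.28j),(-0.02+0j),(-0.44+0.23j),(-0.44-0.23j)], [-0.12-0.02j,(-0.12+0.02j),(-0.05+0j),(-0.56+0j),-0.56-0.00j], [-0.26+0.31j,(-0.26-0.31j),0.55+0.00j,-0.00-0.50j,-0.00+0.50j], [(0.7+0j),(0.7-0j),(0.56+0j),(-0.11+0.16j),-0.11-0.16j], [(0.47-0.05j),0.47+0.05j,-0.62+0.00j,0.04-0.39j,(0.04+0.39j)]]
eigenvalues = [(0.49+0.25j), (0.49-0.25j), (-0.63+0j), (-0.39+0.33j), (-0.39-0.33j)]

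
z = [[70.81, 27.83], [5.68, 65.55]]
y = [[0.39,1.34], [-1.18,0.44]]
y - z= [[-70.42, -26.49],  [-6.86, -65.11]]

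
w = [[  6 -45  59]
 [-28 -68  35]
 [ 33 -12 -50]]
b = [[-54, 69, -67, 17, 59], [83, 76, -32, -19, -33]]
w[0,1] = -45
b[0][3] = 17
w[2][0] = 33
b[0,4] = 59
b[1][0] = 83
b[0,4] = 59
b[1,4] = -33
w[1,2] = 35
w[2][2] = -50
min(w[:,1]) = -68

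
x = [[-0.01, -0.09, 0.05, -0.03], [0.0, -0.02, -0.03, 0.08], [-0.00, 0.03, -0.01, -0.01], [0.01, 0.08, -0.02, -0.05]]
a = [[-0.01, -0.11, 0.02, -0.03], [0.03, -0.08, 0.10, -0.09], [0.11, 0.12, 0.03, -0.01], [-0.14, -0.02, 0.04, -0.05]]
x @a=[[0.01, 0.01, -0.01, 0.01], [-0.02, -0.0, 0.00, -0.00], [0.00, -0.0, 0.0, -0.0], [0.01, -0.01, 0.01, -0.0]]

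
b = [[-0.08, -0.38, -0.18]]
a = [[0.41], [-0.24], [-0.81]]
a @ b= [[-0.03, -0.16, -0.07], [0.02, 0.09, 0.04], [0.06, 0.31, 0.15]]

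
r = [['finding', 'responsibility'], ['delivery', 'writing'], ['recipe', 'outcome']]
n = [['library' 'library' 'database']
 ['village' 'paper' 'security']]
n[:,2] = ['database', 'security']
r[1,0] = 'delivery'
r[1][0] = 'delivery'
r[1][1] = 'writing'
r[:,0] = ['finding', 'delivery', 'recipe']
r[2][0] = 'recipe'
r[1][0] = 'delivery'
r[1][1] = 'writing'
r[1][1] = 'writing'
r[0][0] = 'finding'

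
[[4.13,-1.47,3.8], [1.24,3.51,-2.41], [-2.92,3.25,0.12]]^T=[[4.13, 1.24, -2.92], [-1.47, 3.51, 3.25], [3.8, -2.41, 0.12]]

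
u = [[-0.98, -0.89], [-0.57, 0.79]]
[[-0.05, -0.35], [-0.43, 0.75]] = u @ [[0.33, -0.31], [-0.31, 0.73]]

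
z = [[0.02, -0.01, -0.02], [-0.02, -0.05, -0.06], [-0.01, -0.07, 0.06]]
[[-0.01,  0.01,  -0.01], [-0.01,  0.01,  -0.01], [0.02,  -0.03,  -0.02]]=z@[[-0.04, 0.17, -0.40], [-0.10, 0.1, 0.36], [0.28, -0.36, 0.03]]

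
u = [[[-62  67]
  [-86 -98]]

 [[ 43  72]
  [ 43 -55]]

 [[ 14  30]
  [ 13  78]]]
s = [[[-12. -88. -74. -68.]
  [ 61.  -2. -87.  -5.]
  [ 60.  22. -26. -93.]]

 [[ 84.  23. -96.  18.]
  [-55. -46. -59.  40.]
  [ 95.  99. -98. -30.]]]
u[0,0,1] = 67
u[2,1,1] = 78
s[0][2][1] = 22.0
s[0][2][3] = -93.0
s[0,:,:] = [[-12.0, -88.0, -74.0, -68.0], [61.0, -2.0, -87.0, -5.0], [60.0, 22.0, -26.0, -93.0]]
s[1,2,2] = -98.0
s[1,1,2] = -59.0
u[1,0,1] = 72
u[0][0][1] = 67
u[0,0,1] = 67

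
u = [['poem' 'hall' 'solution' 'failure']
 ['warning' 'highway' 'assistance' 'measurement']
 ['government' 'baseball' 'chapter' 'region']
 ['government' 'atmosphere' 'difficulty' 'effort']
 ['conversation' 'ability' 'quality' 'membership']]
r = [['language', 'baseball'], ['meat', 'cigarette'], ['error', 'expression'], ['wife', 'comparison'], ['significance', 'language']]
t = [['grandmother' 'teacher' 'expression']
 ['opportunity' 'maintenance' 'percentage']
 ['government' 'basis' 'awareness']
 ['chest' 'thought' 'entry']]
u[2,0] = 'government'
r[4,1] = 'language'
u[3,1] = 'atmosphere'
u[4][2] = 'quality'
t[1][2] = 'percentage'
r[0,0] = 'language'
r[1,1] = 'cigarette'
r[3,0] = 'wife'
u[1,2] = 'assistance'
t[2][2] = 'awareness'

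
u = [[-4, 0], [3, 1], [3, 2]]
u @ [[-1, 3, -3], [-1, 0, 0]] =[[4, -12, 12], [-4, 9, -9], [-5, 9, -9]]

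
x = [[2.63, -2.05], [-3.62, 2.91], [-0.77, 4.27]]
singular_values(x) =[6.76, 2.42]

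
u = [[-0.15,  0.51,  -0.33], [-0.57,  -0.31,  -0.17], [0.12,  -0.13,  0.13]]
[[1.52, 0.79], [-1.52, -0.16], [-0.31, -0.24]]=u @ [[2.05, -0.10], [2.25, 1.07], [-2.06, -0.69]]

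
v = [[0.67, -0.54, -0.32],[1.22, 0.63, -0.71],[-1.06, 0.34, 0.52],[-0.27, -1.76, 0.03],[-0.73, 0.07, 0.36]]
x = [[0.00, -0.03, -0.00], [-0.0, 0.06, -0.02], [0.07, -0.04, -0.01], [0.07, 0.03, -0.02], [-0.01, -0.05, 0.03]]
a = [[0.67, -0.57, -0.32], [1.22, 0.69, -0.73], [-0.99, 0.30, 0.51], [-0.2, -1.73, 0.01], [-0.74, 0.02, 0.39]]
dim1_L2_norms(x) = [0.03, 0.06, 0.08, 0.08, 0.06]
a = x + v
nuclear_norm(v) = 4.24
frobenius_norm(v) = 2.93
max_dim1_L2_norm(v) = 1.78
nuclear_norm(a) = 4.20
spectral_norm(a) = 2.20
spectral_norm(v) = 2.21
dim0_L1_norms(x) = [0.15, 0.21, 0.08]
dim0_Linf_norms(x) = [0.07, 0.06, 0.03]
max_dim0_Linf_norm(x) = 0.07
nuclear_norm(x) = 0.22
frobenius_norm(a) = 2.90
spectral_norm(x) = 0.11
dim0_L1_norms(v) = [3.95, 3.34, 1.94]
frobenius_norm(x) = 0.15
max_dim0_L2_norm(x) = 0.1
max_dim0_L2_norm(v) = 1.98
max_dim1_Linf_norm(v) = 1.76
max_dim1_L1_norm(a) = 2.64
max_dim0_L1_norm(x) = 0.21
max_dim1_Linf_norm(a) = 1.73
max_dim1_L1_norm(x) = 0.12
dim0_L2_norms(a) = [1.87, 1.97, 1.02]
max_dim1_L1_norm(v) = 2.56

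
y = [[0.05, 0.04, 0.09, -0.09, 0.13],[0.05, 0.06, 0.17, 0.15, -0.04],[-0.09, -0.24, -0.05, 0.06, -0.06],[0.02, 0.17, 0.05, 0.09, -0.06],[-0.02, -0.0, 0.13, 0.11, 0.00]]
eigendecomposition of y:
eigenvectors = [[0.41+0.33j, (0.41-0.33j), 0.47+0.00j, 0.03+0.00j, -0.31+0.00j], [(0.07+0.31j), (0.07-0.31j), -0.10+0.00j, (-0.12+0j), 0.41+0.00j], [(-0.66+0j), (-0.66-0j), -0.47+0.00j, 0.40+0.00j, -0.28+0.00j], [(0.18-0.03j), (0.18+0.03j), 0.56+0.00j, (-0.61+0j), 0.71+0.00j], [-0.06+0.38j, -0.06-0.38j, (0.49+0j), -0.67+0.00j, (0.37+0j)]]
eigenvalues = [(0.01+0.19j), (0.01-0.19j), (-0.02+0j), (0.02+0j), (0.13+0j)]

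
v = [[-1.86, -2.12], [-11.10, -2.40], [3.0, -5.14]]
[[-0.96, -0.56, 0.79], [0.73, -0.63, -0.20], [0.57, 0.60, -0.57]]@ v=[[10.37, -0.68], [5.04, 0.99], [-9.43, 0.28]]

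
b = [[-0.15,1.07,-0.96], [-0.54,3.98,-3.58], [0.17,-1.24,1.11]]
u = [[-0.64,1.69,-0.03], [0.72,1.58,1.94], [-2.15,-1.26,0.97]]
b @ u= [[2.93, 2.65, 1.15], [10.91, 9.89, 4.26], [-3.39, -3.07, -1.33]]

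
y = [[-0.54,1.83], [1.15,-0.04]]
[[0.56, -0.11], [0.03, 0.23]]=y @[[0.04, 0.2], [0.32, -0.00]]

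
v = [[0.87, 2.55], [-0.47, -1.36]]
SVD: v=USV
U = [[-0.88, 0.47], [0.47, 0.88]]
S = [3.05, 0.01]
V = [[-0.32, -0.95], [-0.95, 0.32]]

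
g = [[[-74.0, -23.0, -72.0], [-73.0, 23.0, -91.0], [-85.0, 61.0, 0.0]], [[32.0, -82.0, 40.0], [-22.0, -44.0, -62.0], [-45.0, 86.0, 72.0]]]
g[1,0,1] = -82.0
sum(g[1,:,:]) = -25.0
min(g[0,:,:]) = -91.0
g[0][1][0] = -73.0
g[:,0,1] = [-23.0, -82.0]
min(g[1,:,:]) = -82.0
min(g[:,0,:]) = -82.0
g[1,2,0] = -45.0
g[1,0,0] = 32.0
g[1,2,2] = 72.0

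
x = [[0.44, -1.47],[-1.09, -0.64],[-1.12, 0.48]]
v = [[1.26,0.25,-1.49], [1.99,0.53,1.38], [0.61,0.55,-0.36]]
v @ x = [[1.95,-2.73], [-1.25,-2.6], [0.07,-1.42]]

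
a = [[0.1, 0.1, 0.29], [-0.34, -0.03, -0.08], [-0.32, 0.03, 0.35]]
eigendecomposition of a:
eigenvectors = [[(-0.4-0.42j), -0.40+0.42j, 0.18+0.00j], [0.60+0.00j, (0.6-0j), -0.94+0.00j], [(0.13-0.54j), (0.13+0.54j), 0.30+0.00j]]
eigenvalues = [(0.18+0.31j), (0.18-0.31j), (0.06+0j)]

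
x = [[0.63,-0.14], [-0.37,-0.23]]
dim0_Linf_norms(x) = [0.63, 0.23]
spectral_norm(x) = 0.73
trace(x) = 0.40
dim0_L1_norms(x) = [1.0, 0.37]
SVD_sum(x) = [[0.63,-0.00], [-0.37,0.0]] + [[-0.0, -0.14], [-0.0, -0.23]]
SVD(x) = [[-0.86, 0.5], [0.50, 0.86]] @ diag([0.7306304342753425, 0.2692195544729696]) @ [[-1.00, 0.01],[-0.01, -1.0]]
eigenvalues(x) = [0.69, -0.29]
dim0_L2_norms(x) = [0.73, 0.27]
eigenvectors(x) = [[0.93, 0.15], [-0.37, 0.99]]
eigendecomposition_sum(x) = [[0.65, -0.1], [-0.26, 0.04]] + [[-0.02, -0.04], [-0.11, -0.27]]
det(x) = -0.20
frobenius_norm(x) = 0.78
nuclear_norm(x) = 1.00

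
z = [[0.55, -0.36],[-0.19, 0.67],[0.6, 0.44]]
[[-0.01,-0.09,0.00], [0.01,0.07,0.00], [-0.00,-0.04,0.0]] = z@[[-0.01, -0.11, 0.00], [0.01, 0.07, -0.00]]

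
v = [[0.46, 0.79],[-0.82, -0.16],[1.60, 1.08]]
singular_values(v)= [2.24, 0.51]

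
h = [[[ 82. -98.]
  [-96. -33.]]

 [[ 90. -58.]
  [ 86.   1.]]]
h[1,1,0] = 86.0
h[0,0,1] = -98.0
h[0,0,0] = 82.0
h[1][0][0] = 90.0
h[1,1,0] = 86.0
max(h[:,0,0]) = 90.0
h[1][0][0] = 90.0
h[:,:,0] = [[82.0, -96.0], [90.0, 86.0]]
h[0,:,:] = [[82.0, -98.0], [-96.0, -33.0]]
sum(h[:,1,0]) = -10.0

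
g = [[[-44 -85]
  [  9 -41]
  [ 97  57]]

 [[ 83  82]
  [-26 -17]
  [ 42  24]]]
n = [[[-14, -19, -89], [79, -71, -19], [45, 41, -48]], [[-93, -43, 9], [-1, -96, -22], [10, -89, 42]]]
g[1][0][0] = 83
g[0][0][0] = -44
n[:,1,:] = [[79, -71, -19], [-1, -96, -22]]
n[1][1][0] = -1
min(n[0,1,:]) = -71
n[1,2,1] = -89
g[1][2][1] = 24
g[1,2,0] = 42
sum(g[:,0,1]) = -3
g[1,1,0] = -26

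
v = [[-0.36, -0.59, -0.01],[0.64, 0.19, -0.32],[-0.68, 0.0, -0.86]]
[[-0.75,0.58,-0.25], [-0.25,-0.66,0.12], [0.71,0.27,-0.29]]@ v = [[0.81, 0.55, 0.04], [-0.41, 0.02, 0.11], [0.11, -0.37, 0.16]]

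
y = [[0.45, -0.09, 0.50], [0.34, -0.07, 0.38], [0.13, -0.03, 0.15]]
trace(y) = 0.53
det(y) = -0.00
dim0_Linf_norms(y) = [0.45, 0.09, 0.5]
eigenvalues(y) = [0.53, -0.0, 0.01]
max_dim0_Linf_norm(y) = 0.5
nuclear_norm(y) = 0.88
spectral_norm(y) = 0.88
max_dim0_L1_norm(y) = 1.03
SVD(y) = [[-0.78, 0.39, 0.49], [-0.59, -0.17, -0.79], [-0.23, -0.9, 0.36]] @ diag([0.8750859894325613, 0.004945473285780759, 0.0002310688532988138]) @ [[-0.66, 0.13, -0.74], [0.6, 0.68, -0.42], [-0.44, 0.72, 0.53]]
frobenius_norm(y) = 0.88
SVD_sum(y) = [[0.45,  -0.09,  0.5], [0.34,  -0.07,  0.38], [0.13,  -0.03,  0.15]] + [[0.0, 0.0, -0.0], [-0.0, -0.00, 0.0], [-0.0, -0.0, 0.00]] + [[-0.00, 0.00, 0.0], [0.00, -0.0, -0.00], [-0.0, 0.00, 0.00]]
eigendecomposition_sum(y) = [[0.45, -0.09, 0.51], [0.34, -0.07, 0.38], [0.13, -0.03, 0.14]] + [[-0.0, 0.0, -0.00], [0.0, -0.0, 0.00], [0.0, -0.00, 0.0]] + [[-0.00, 0.0, -0.01],[-0.0, 0.00, -0.0],[0.00, -0.00, 0.01]]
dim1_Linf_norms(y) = [0.5, 0.38, 0.15]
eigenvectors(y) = [[-0.78, -0.41, -0.75], [-0.59, 0.76, -0.21], [-0.22, 0.51, 0.63]]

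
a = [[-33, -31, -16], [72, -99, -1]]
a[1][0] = 72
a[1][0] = 72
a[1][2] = -1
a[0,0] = -33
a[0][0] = -33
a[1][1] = -99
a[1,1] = -99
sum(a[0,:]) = -80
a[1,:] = [72, -99, -1]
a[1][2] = -1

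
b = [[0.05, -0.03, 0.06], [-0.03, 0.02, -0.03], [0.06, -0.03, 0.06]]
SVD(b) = [[-0.64, -0.76, 0.11], [0.36, -0.16, 0.92], [-0.68, 0.62, 0.38]] @ diag([0.13134877576846024, 0.00550085170829245, 0.004152075939832233]) @ [[-0.64, 0.36, -0.68], [0.76, 0.16, -0.62], [0.11, 0.92, 0.38]]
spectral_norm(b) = 0.13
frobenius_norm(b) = 0.13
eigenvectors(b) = [[0.64,-0.76,0.11], [-0.36,-0.16,0.92], [0.68,0.62,0.38]]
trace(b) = 0.13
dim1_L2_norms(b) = [0.08, 0.05, 0.09]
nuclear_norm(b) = 0.14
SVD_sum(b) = [[0.05,-0.03,0.06], [-0.03,0.02,-0.03], [0.06,-0.03,0.06]] + [[-0.00, -0.00, 0.00], [-0.0, -0.0, 0.0], [0.00, 0.0, -0.00]] + [[0.0, 0.00, 0.0], [0.0, 0.00, 0.00], [0.00, 0.00, 0.0]]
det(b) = -0.00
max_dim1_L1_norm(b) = 0.15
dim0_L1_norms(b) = [0.14, 0.08, 0.15]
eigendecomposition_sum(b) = [[0.05, -0.03, 0.06], [-0.03, 0.02, -0.03], [0.06, -0.03, 0.06]] + [[-0.00, -0.0, 0.0], [-0.0, -0.00, 0.00], [0.00, 0.0, -0.0]] + [[0.00, 0.0, 0.0], [0.0, 0.00, 0.0], [0.0, 0.0, 0.00]]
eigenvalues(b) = [0.13, -0.01, 0.0]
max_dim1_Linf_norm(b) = 0.06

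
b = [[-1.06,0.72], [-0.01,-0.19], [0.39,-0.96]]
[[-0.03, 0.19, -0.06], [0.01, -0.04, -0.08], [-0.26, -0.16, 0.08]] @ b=[[0.01, -0.00], [-0.04, 0.09], [0.31, -0.23]]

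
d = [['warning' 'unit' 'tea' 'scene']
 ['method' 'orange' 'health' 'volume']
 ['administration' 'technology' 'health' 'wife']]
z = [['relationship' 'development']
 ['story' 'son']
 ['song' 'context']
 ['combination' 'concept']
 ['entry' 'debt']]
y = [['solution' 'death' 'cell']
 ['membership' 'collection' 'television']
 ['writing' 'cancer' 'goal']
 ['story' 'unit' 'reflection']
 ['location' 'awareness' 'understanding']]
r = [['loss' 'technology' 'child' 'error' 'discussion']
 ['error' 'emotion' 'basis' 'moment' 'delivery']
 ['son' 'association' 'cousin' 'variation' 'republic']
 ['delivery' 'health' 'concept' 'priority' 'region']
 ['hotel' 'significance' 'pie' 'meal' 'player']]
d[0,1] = 'unit'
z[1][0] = 'story'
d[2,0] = 'administration'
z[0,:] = ['relationship', 'development']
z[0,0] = 'relationship'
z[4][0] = 'entry'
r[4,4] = 'player'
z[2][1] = 'context'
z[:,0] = ['relationship', 'story', 'song', 'combination', 'entry']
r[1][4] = 'delivery'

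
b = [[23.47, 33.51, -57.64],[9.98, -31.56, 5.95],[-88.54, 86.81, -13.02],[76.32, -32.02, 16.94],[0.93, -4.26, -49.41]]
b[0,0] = 23.47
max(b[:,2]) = 16.94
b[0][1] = 33.51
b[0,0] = 23.47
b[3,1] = -32.02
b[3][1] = -32.02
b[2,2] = -13.02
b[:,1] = [33.51, -31.56, 86.81, -32.02, -4.26]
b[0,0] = 23.47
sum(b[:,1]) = 52.480000000000004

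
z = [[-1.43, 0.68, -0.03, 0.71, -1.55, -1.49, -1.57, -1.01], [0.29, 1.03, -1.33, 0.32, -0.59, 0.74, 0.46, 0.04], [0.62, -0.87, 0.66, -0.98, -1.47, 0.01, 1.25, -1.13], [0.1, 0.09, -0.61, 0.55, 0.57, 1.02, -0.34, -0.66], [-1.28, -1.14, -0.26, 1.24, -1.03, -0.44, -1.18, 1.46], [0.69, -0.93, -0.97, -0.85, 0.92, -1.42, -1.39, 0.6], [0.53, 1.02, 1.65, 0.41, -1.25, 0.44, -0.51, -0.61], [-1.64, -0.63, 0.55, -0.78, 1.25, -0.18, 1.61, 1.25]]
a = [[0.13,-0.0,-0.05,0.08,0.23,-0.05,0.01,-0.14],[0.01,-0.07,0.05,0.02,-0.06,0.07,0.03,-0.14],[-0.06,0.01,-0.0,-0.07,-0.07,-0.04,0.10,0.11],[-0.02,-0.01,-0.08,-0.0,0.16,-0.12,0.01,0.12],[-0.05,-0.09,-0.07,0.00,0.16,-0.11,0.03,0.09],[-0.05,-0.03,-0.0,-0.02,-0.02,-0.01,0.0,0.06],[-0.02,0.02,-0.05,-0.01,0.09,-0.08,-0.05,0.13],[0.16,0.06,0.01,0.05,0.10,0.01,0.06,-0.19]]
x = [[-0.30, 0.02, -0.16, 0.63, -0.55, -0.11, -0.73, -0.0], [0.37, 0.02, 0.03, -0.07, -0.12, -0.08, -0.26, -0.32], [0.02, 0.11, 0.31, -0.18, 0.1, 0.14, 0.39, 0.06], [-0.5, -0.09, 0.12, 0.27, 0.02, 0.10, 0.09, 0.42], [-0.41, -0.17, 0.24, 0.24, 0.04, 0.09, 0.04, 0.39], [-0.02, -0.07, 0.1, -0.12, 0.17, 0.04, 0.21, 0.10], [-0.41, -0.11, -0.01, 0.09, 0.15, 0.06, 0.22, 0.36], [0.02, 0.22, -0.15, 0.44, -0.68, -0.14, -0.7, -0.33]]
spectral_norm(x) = 1.73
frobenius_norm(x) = 2.21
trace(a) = -0.03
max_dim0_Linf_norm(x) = 0.73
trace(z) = -0.90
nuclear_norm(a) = 1.19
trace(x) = 0.27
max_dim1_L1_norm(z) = 8.47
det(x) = -0.00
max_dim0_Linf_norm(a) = 0.23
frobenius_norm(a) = 0.65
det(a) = -0.00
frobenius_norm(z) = 7.70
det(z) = -170.77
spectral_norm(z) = 4.22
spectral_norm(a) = 0.45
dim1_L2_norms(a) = [0.32, 0.19, 0.19, 0.25, 0.25, 0.09, 0.19, 0.29]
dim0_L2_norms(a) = [0.23, 0.13, 0.14, 0.12, 0.36, 0.21, 0.13, 0.36]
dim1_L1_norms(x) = [2.5, 1.27, 1.31, 1.61, 1.62, 0.83, 1.41, 2.68]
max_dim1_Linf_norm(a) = 0.23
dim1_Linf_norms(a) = [0.23, 0.14, 0.11, 0.16, 0.16, 0.06, 0.13, 0.19]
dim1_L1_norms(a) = [0.69, 0.45, 0.46, 0.52, 0.6, 0.19, 0.45, 0.64]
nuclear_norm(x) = 3.72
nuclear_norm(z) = 19.30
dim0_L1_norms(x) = [2.05, 0.81, 1.12, 2.04, 1.83, 0.76, 2.64, 1.98]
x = a @ z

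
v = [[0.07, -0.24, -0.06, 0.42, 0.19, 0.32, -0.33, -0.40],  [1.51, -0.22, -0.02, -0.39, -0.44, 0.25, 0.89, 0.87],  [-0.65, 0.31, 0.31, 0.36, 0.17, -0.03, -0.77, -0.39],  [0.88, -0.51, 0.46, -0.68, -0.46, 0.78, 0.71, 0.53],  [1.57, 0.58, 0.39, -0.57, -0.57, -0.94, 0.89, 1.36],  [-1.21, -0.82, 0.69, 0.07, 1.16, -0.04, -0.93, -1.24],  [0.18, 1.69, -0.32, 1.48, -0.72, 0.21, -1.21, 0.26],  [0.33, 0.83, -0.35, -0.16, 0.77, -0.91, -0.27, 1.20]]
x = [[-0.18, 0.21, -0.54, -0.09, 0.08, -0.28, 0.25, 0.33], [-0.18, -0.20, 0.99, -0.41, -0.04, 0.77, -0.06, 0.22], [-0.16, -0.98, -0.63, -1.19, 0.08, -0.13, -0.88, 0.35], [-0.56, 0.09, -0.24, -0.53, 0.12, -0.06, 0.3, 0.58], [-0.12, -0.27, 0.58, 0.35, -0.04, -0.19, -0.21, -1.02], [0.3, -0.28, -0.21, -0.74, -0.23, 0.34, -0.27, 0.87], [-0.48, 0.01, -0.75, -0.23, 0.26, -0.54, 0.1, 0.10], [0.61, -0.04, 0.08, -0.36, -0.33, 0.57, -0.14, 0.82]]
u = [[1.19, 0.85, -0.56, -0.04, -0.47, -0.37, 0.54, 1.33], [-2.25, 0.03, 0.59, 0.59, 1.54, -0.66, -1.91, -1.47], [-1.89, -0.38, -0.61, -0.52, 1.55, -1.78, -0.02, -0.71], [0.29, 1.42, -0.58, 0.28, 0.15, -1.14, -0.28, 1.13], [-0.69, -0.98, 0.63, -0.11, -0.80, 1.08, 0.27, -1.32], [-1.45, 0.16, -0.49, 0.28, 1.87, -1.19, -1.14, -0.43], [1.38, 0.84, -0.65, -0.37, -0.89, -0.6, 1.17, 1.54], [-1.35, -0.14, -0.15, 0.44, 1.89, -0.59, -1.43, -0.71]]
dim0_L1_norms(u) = [10.49, 4.8, 4.26, 2.63, 9.16, 7.41, 6.76, 8.64]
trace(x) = -0.32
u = x @ v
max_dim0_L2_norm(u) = 4.05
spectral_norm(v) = 4.32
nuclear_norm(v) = 11.92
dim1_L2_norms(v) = [0.81, 2.07, 1.23, 1.82, 2.67, 2.52, 2.7, 1.97]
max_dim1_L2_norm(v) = 2.7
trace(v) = -1.14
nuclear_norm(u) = 14.02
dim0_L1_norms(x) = [2.59, 2.08, 4.02, 3.9, 1.18, 2.88, 2.21, 4.29]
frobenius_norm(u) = 8.11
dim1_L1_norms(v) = [2.03, 4.59, 2.99, 5.01, 6.87, 6.16, 6.07, 4.82]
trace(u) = -0.64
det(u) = 0.00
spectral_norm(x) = 2.51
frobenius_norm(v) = 5.87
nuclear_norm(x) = 7.24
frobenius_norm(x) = 3.69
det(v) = 0.00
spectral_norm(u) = 6.64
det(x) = 0.00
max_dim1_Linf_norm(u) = 2.25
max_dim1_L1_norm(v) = 6.87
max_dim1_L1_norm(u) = 9.04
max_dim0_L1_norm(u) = 10.49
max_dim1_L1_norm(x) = 4.4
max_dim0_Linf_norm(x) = 1.19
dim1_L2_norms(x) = [0.8, 1.37, 1.93, 1.05, 1.29, 1.33, 1.11, 1.28]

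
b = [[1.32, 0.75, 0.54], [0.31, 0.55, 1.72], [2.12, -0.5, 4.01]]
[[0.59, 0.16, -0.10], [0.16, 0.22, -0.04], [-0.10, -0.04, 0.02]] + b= [[1.91, 0.91, 0.44],[0.47, 0.77, 1.68],[2.02, -0.54, 4.03]]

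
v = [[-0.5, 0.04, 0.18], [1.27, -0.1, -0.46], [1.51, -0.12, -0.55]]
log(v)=[[-3.33+2.79j, -0.30-0.29j, -0.89+0.13j], [-7.65-3.48j, -6.17+0.28j, (2.77+1.25j)], [(-7.88-0.21j), (0.57-0.17j), -2.94+3.22j]]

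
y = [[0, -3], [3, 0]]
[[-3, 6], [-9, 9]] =y@[[-3, 3], [1, -2]]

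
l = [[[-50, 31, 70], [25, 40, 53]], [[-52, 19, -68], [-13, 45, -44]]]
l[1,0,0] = -52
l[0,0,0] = -50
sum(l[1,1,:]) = -12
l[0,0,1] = 31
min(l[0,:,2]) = 53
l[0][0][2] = 70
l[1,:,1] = [19, 45]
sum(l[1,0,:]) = -101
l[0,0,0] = -50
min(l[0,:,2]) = 53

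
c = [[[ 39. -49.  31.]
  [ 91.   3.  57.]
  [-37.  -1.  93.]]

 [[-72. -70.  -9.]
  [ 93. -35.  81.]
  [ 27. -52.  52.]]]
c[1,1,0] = 93.0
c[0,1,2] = 57.0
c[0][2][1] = -1.0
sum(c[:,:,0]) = 141.0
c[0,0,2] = 31.0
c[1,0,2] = -9.0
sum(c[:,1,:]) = 290.0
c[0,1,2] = 57.0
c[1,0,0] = -72.0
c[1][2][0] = 27.0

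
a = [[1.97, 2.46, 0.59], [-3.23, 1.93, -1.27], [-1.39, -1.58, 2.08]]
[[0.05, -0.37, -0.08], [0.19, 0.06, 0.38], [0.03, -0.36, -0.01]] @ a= [[1.40, -0.46, 0.33], [-0.35, -0.02, 0.83], [1.24, -0.61, 0.45]]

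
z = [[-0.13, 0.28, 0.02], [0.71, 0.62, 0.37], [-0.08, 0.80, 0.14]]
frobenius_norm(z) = 1.34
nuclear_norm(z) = 1.81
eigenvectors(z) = [[0.18, 0.40, -0.31], [0.76, -0.52, -0.2], [0.62, 0.75, 0.93]]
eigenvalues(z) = [1.09, -0.46, -0.01]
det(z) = 0.00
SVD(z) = [[0.16,-0.39,-0.90], [0.8,0.59,-0.12], [0.58,-0.7,0.41]] @ diag([1.1842051493761256, 0.6202712179845029, 0.004666940227754994]) @ [[0.42, 0.85, 0.32], [0.85, -0.49, 0.18], [0.31, 0.2, -0.93]]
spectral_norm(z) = 1.18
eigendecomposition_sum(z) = [[0.1,  0.18,  0.07], [0.41,  0.75,  0.30], [0.34,  0.61,  0.24]] + [[-0.23, 0.10, -0.05], [0.3, -0.13, 0.07], [-0.43, 0.19, -0.1]] + [[-0.00, -0.00, 0.0],  [-0.0, -0.0, 0.00],  [0.01, 0.0, -0.0]]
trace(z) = 0.63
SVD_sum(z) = [[0.08,0.16,0.06], [0.4,0.8,0.30], [0.29,0.59,0.22]] + [[-0.21,0.12,-0.04], [0.31,-0.18,0.07], [-0.37,0.21,-0.08]] + [[-0.0, -0.0, 0.0], [-0.00, -0.0, 0.0], [0.00, 0.0, -0.00]]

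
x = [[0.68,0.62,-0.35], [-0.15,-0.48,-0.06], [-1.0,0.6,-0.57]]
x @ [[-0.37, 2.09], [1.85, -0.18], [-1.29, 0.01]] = [[1.35, 1.31],[-0.76, -0.23],[2.22, -2.20]]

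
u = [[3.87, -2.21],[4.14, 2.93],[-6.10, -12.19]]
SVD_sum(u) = [[-0.00, -0.01], [2.27, 3.99], [-6.73, -11.83]] + [[3.87, -2.2], [1.87, -1.06], [0.63, -0.36]]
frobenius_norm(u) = 15.21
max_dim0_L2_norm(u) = 12.73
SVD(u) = [[0.00, 0.89], [-0.32, 0.43], [0.95, 0.14]] @ diag([14.366044351239447, 5.000836899781992]) @ [[-0.49, -0.87], [0.87, -0.49]]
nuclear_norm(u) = 19.37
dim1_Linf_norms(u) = [3.87, 4.14, 12.19]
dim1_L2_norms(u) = [4.46, 5.07, 13.63]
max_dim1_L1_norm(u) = 18.29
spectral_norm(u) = 14.37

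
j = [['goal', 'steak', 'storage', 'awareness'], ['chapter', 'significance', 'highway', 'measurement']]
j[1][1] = 'significance'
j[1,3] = 'measurement'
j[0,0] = 'goal'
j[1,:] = ['chapter', 'significance', 'highway', 'measurement']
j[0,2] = 'storage'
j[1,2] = 'highway'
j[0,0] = 'goal'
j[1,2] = 'highway'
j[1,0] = 'chapter'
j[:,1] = ['steak', 'significance']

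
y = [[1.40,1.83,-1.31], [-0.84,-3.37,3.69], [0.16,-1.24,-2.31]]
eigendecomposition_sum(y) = [[(1.12+0j), 0.45+0.00j, (0.05-0j)], [-0.13+0.00j, -0.05-0.00j, -0.01+0.00j], [(0.1+0j), 0.04+0.00j, -0j]] + [[(0.14+0.05j), (0.69-0.29j), (-0.68-0.97j)], [(-0.36-0.11j), -1.66+0.82j, 1.85+2.29j], [(0.03-0.22j), -0.64-0.89j, (-1.16+1.3j)]] + [[0.14-0.05j,  0.69+0.29j,  (-0.68+0.97j)], [(-0.36+0.11j),  -1.66-0.82j,  (1.85-2.29j)], [(0.03+0.22j),  (-0.64+0.89j),  -1.16-1.30j]]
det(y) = 12.76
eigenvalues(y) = [(1.07+0j), (-2.68+2.18j), (-2.68-2.18j)]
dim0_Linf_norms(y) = [1.4, 3.37, 3.69]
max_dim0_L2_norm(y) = 4.55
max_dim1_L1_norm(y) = 7.9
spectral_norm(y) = 5.70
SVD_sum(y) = [[0.59,1.53,-1.82], [-1.22,-3.16,3.75], [0.24,0.61,-0.73]] + [[0.06, 0.48, 0.42], [-0.02, -0.12, -0.11], [-0.25, -1.81, -1.60]] + [[0.74, -0.18, 0.09], [0.39, -0.10, 0.05], [0.17, -0.04, 0.02]]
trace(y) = -4.28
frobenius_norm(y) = 6.29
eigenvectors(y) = [[0.99+0.00j, 0.33+0.02j, (0.33-0.02j)], [(-0.11+0j), -0.81+0.00j, -0.81-0.00j], [(0.09+0j), -0.08-0.47j, -0.08+0.47j]]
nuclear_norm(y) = 9.11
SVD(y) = [[0.43, -0.25, -0.87], [-0.89, 0.06, -0.46], [0.17, 0.97, -0.2]] @ diag([5.697919590886468, 2.519120991496979, 0.889180390017375]) @ [[0.24,0.62,-0.74], [-0.10,-0.74,-0.66], [-0.97,0.23,-0.12]]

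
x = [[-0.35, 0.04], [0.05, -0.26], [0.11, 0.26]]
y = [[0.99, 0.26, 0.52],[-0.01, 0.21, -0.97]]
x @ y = [[-0.35, -0.08, -0.22],[0.05, -0.04, 0.28],[0.11, 0.08, -0.2]]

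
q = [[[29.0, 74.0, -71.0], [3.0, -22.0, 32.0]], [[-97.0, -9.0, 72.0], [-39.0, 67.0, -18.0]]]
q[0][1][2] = 32.0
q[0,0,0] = 29.0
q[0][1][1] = -22.0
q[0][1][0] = 3.0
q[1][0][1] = -9.0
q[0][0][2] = -71.0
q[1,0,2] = 72.0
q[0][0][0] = 29.0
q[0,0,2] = -71.0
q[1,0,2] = 72.0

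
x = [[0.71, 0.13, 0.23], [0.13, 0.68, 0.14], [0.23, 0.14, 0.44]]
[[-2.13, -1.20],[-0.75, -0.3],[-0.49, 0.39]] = x @ [[-3.12, -2.34],[-0.65, -0.46],[0.72, 2.26]]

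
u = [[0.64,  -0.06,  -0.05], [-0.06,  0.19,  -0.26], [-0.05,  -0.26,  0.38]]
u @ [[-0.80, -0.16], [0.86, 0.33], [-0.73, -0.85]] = [[-0.53, -0.08], [0.40, 0.29], [-0.46, -0.40]]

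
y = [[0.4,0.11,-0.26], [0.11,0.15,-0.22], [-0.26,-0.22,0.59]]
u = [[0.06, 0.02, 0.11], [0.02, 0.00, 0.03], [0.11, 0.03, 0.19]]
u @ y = [[-0.0, -0.01, 0.04],[0.0, -0.00, 0.01],[-0.0, -0.03, 0.08]]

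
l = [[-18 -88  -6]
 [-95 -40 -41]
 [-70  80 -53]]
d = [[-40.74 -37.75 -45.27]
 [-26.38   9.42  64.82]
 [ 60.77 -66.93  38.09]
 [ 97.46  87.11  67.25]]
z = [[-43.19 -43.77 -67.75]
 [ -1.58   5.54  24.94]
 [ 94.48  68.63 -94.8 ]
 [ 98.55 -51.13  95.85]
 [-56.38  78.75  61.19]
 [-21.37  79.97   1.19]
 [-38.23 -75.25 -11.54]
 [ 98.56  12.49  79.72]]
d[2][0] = 60.77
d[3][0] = 97.46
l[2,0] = -70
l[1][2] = -41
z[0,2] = -67.75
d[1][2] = 64.82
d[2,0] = 60.77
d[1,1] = 9.42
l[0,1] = -88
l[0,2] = -6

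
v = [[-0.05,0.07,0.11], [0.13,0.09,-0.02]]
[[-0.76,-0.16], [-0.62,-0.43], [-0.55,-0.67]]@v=[[0.02, -0.07, -0.08], [-0.02, -0.08, -0.06], [-0.06, -0.1, -0.05]]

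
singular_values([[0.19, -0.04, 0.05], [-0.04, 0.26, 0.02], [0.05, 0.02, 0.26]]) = [0.29, 0.28, 0.15]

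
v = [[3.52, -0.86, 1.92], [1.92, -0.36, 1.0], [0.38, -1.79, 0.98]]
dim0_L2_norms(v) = [4.03, 2.02, 2.38]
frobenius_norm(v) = 5.09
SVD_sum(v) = [[3.37, -1.17, 2.0], [1.79, -0.62, 1.06], [1.08, -0.37, 0.64]] + [[0.15, 0.31, -0.08], [0.13, 0.26, -0.06], [-0.7, -1.42, 0.34]] + [[0.00, -0.00, -0.00], [-0.0, 0.0, 0.0], [-0.0, 0.0, 0.00]]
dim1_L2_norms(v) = [4.1, 2.19, 2.08]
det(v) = 0.01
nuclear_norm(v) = 6.49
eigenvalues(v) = [(2.07+0.5j), (2.07-0.5j), 0j]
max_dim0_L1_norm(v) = 5.82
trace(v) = 4.14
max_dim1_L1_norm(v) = 6.3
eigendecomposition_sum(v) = [[(1.76-4.19j), (-0.43+4.38j), (0.96-3.81j)], [0.96-2.47j, (-0.18+2.56j), (0.5-2.24j)], [0.19+2.52j, (-0.9-2.28j), (0.49+2.13j)]] + [[(1.76+4.19j), -0.43-4.38j, (0.96+3.81j)], [(0.96+2.47j), (-0.18-2.56j), 0.50+2.24j], [0.19-2.52j, (-0.9+2.28j), 0.49-2.13j]] + [[0.00+0.00j,  (-0-0j),  -0.00+0.00j],[(-0-0j),  0.00+0.00j,  0.00-0.00j],[(-0-0j),  0.00+0.00j,  -0j]]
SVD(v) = [[-0.85, -0.21, -0.48], [-0.45, -0.18, 0.87], [-0.27, 0.96, 0.06]] @ diag([4.808318776536081, 1.67969265031413, 0.001773045757629024]) @ [[-0.82, 0.29, -0.49], [-0.43, -0.88, 0.21], [-0.37, 0.39, 0.85]]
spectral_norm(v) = 4.81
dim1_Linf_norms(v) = [3.52, 1.92, 1.79]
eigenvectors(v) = [[0.78+0.00j, 0.78-0.00j, (-0.37+0j)],[(0.45-0.01j), (0.45+0.01j), 0.38+0.00j],[(-0.39+0.2j), (-0.39-0.2j), 0.85+0.00j]]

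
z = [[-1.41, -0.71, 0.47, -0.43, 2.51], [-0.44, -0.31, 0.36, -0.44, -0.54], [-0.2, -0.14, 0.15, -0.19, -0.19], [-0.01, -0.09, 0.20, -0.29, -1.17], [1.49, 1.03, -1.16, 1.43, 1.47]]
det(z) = 0.00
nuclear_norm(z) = 6.43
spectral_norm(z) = 3.30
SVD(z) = [[0.44,0.86,0.17,-0.13,-0.17], [-0.26,0.13,-0.75,-0.34,-0.48], [-0.10,0.07,0.02,0.83,-0.54], [-0.36,-0.11,0.63,-0.4,-0.54], [0.78,-0.48,-0.05,-0.12,-0.38]] @ diag([3.299826304500425, 3.1147313374632195, 0.007401735404654534, 0.005699258622277048, 0.002790755419931694]) @ [[0.21, 0.19, -0.27, 0.35, 0.85], [-0.64, -0.37, 0.32, -0.35, 0.48], [0.62, -0.12, 0.01, -0.75, 0.19], [-0.25, -0.26, -0.91, -0.2, -0.08], [-0.31, 0.87, -0.08, -0.39, 0.02]]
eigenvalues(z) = [(-2.2+0j), (1.82+0j), (-0+0.01j), (-0-0.01j), (-0.01+0j)]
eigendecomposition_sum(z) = [[(-2.12-0j), (-1.26+0j), 1.17-0.00j, (-1.32-0j), 0.90-0.00j],[(-0.17-0j), -0.10+0.00j, (0.1-0j), (-0.11-0j), (0.07-0j)],[(-0.1-0j), -0.06+0.00j, 0.05-0.00j, (-0.06-0j), 0.04-0.00j],[(0.43+0j), 0.25-0.00j, (-0.24+0j), (0.27+0j), -0.18+0.00j],[0.71+0.00j, 0.42-0.00j, (-0.39+0j), 0.44+0.00j, -0.30+0.00j]] + [[0.71+0.00j, 0.55-0.00j, -0.69+0.00j, (0.89+0j), 1.61+0.00j], [(-0.27-0j), (-0.21+0j), (0.27-0j), -0.34-0.00j, (-0.62+0j)], [(-0.1-0j), -0.08+0.00j, (0.1-0j), (-0.13-0j), -0.23+0.00j], [(-0.43-0j), (-0.34+0j), 0.42-0.00j, (-0.55-0j), -0.99+0.00j], [(0.78+0j), 0.61-0.00j, (-0.76+0j), (0.98+0j), 1.77+0.00j]] + [[(-0-0j), 0.00-0.00j, -0.00+0.00j, (-0-0j), (-0-0j)], [0.00+0.00j, 0j, -0j, 0.00+0.00j, 0.00+0.00j], [-0.00+0.00j, -0.00-0.00j, 0j, -0.00+0.00j, -0.00+0.00j], [-0.00+0.00j, (-0+0j), 0.00+0.00j, -0.00+0.00j, (-0+0j)], [0.00-0.00j, -0j, (-0-0j), -0j, -0j]] + [[(-0+0j), 0j, (-0-0j), -0.00+0.00j, (-0+0j)], [-0j, 0.00-0.00j, 0j, 0.00-0.00j, -0j], [(-0-0j), -0.00+0.00j, 0.00-0.00j, (-0-0j), (-0-0j)], [(-0-0j), (-0-0j), 0.00-0.00j, -0.00-0.00j, (-0-0j)], [0.00+0.00j, 0j, -0.00+0.00j, 0.00+0.00j, 0j]] + [[0.00+0.00j, 0j, -0.01-0.00j, 0.00+0.00j, -0.00+0.00j], [0j, 0.00+0.00j, -0.01-0.00j, 0j, (-0+0j)], [0j, 0j, (-0-0j), 0.00+0.00j, -0.00+0.00j], [(-0-0j), (-0-0j), 0.01+0.00j, -0.00-0.00j, 0.00-0.00j], [0.00+0.00j, 0j, (-0-0j), 0.00+0.00j, -0.00+0.00j]]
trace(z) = -0.39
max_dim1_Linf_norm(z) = 2.51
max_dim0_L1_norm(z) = 5.88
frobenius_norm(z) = 4.54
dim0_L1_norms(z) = [3.55, 2.28, 2.34, 2.78, 5.88]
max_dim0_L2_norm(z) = 3.19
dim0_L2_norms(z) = [2.11, 1.3, 1.33, 1.59, 3.19]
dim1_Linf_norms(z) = [2.51, 0.54, 0.2, 1.17, 1.49]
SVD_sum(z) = [[0.3, 0.27, -0.38, 0.51, 1.23], [-0.18, -0.16, 0.23, -0.30, -0.73], [-0.07, -0.06, 0.09, -0.12, -0.29], [-0.24, -0.22, 0.31, -0.41, -1.00], [0.53, 0.48, -0.68, 0.9, 2.19]] + [[-1.71, -0.98, 0.85, -0.94, 1.28], [-0.26, -0.15, 0.13, -0.14, 0.19], [-0.13, -0.07, 0.06, -0.07, 0.1], [0.23, 0.13, -0.11, 0.13, -0.17], [0.96, 0.55, -0.48, 0.52, -0.72]] + [[0.00, -0.00, 0.00, -0.00, 0.00], [-0.0, 0.00, -0.0, 0.0, -0.00], [0.0, -0.00, 0.00, -0.0, 0.00], [0.00, -0.00, 0.0, -0.00, 0.0], [-0.0, 0.00, -0.00, 0.00, -0.00]] + [[0.00, 0.0, 0.0, 0.0, 0.00], [0.00, 0.00, 0.0, 0.00, 0.0], [-0.00, -0.0, -0.00, -0.00, -0.0], [0.00, 0.00, 0.00, 0.00, 0.00], [0.0, 0.00, 0.00, 0.0, 0.0]] + [[0.0, -0.00, 0.0, 0.0, -0.00], [0.00, -0.0, 0.0, 0.0, -0.0], [0.00, -0.0, 0.0, 0.0, -0.0], [0.0, -0.0, 0.00, 0.00, -0.00], [0.00, -0.00, 0.00, 0.00, -0.00]]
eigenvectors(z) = [[-0.93+0.00j, -0.60+0.00j, -0.35-0.27j, (-0.35+0.27j), (0.4+0j)], [(-0.08+0j), (0.23+0j), (0.66+0j), (0.66-0j), 0.48+0.00j], [(-0.04+0j), 0.09+0.00j, (-0.1+0.2j), (-0.1-0.2j), (0.35+0j)], [0.19+0.00j, (0.37+0j), (-0.16+0.54j), -0.16-0.54j, -0.67+0.00j], [(0.31+0j), (-0.66+0j), (-0.02-0.1j), -0.02+0.10j, (0.18+0j)]]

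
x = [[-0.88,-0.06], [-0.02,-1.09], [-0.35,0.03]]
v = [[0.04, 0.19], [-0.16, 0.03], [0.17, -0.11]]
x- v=[[-0.92, -0.25],[0.14, -1.12],[-0.52, 0.14]]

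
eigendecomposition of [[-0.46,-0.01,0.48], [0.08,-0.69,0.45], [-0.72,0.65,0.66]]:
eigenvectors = [[-0.39, 0.82, 0.37], [-0.33, 0.5, 0.90], [-0.86, 0.28, -0.22]]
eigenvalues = [0.58, -0.3, -0.77]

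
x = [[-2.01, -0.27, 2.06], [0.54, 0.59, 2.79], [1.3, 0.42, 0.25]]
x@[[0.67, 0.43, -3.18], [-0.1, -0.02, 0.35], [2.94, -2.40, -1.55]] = [[4.74, -5.8, 3.1], [8.51, -6.48, -5.84], [1.56, -0.05, -4.37]]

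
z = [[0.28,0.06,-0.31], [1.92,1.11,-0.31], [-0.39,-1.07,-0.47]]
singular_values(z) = [2.42, 0.92, 0.15]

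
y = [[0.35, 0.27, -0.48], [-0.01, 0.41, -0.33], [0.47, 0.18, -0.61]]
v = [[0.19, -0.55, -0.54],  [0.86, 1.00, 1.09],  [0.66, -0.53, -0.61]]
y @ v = [[-0.02, 0.33, 0.4], [0.13, 0.59, 0.65], [-0.16, 0.24, 0.31]]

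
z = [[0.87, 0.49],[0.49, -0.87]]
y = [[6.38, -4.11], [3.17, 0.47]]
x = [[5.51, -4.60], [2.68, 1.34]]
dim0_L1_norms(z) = [1.36, 1.36]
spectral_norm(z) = 1.00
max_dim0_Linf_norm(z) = 0.87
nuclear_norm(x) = 10.00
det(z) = -1.00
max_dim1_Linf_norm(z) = 0.87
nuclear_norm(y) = 10.00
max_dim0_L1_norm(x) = 8.19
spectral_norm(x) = 7.29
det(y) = 16.03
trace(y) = 6.85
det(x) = 19.71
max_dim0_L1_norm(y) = 9.55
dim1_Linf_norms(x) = [5.51, 2.68]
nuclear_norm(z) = 2.00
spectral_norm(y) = 7.99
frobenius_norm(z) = 1.41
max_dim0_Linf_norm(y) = 6.38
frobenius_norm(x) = 7.78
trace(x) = 6.85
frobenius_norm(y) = 8.24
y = x + z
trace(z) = 0.00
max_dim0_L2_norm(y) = 7.12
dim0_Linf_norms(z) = [0.87, 0.87]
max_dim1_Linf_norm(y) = 6.38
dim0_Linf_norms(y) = [6.38, 4.11]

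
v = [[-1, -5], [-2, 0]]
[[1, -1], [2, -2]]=v @[[-1, 1], [0, 0]]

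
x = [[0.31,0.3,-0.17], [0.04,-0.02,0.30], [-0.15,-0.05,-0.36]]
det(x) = -0.00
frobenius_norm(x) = 0.68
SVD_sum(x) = [[0.03, 0.08, -0.27],[-0.03, -0.08, 0.27],[0.04, 0.09, -0.29]] + [[0.28, 0.21, 0.1], [0.08, 0.06, 0.03], [-0.19, -0.14, -0.07]] + [[-0.0, 0.0, 0.00],[-0.0, 0.00, 0.00],[-0.00, 0.00, 0.0]]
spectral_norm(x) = 0.51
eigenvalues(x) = [0.33, -0.41, 0.01]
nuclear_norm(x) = 0.97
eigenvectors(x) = [[-0.98, -0.41, -0.65], [0.07, 0.59, 0.74], [0.21, -0.7, 0.16]]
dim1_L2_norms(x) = [0.46, 0.3, 0.39]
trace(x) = -0.07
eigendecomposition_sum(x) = [[0.36, 0.30, 0.04], [-0.02, -0.02, -0.0], [-0.08, -0.06, -0.01]] + [[-0.04, 0.01, -0.21], [0.06, -0.01, 0.3], [-0.07, 0.01, -0.35]] + [[-0.0, -0.01, -0.01], [0.0, 0.01, 0.01], [0.00, 0.00, 0.0]]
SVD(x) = [[0.56, 0.81, 0.17], [-0.56, 0.23, 0.8], [0.61, -0.54, 0.58]] @ diag([0.508877656159671, 0.45011506038353155, 0.006321667293477869]) @ [[0.12, 0.30, -0.95], [0.76, 0.59, 0.28], [-0.64, 0.75, 0.15]]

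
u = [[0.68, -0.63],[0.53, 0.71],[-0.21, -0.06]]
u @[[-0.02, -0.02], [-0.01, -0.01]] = [[-0.01, -0.01], [-0.02, -0.02], [0.0, 0.0]]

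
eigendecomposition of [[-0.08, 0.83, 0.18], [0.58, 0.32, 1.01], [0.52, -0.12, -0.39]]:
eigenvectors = [[(-0.62+0j), -0.28+0.49j, (-0.28-0.49j)], [(-0.77+0j), -0.26-0.47j, (-0.26+0.47j)], [-0.16+0.00j, 0.63+0.00j, 0.63-0.00j]]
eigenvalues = [(1+0j), (-0.58+0.5j), (-0.58-0.5j)]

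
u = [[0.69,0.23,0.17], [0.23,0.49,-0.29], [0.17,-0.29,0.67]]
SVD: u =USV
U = [[0.01, 0.89, -0.45],[-0.59, 0.37, 0.72],[0.81, 0.26, 0.53]]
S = [0.88, 0.84, 0.13]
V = [[0.01, -0.59, 0.81], [0.89, 0.37, 0.26], [-0.45, 0.72, 0.53]]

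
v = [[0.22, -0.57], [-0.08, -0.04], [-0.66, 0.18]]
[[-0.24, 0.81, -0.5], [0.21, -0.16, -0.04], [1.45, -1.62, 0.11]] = v @ [[-2.33,2.31,0.09], [-0.47,-0.53,0.92]]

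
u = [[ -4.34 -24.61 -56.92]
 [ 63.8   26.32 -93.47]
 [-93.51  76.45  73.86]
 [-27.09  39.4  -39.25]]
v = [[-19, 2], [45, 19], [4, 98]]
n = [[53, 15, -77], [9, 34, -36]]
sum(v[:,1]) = 119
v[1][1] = 19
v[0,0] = -19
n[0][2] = -77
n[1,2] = -36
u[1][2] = -93.47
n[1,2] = -36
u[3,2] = -39.25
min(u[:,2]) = -93.47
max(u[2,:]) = 76.45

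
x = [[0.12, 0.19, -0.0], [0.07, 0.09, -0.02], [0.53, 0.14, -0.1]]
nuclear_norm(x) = 0.77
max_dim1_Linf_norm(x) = 0.53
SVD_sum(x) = [[0.16, 0.06, -0.03],[0.09, 0.03, -0.02],[0.51, 0.19, -0.09]] + [[-0.04, 0.13, 0.02],  [-0.02, 0.05, 0.01],  [0.02, -0.05, -0.01]] + [[0.0, -0.0, 0.01], [-0.0, 0.00, -0.01], [0.0, -0.00, 0.0]]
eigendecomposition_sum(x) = [[-0.02, 0.01, 0.01], [0.03, -0.02, -0.01], [0.24, -0.14, -0.09]] + [[0.14, 0.26, -0.02], [0.04, 0.08, -0.01], [0.28, 0.53, -0.04]] + [[0.01, -0.08, 0.01], [-0.0, 0.03, -0.00], [0.02, -0.24, 0.03]]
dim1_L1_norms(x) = [0.31, 0.18, 0.77]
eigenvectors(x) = [[0.09, -0.43, 0.31], [-0.12, -0.14, -0.1], [-0.99, -0.89, 0.95]]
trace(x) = 0.11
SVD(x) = [[-0.30, -0.87, -0.4], [-0.17, -0.36, 0.92], [-0.94, 0.34, -0.04]] @ diag([0.5902693752871956, 0.16048307692981947, 0.015074701230925682]) @ [[-0.92, -0.34, 0.16], [0.32, -0.93, -0.17], [-0.21, 0.1, -0.97]]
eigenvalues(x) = [-0.13, 0.18, 0.06]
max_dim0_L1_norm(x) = 0.72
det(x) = -0.00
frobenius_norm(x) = 0.61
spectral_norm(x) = 0.59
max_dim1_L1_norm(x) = 0.77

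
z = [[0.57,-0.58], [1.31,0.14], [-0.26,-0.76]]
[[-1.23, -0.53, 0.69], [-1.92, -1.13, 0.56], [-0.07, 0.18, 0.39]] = z @ [[-1.53, -0.87, 0.5], [0.61, 0.06, -0.69]]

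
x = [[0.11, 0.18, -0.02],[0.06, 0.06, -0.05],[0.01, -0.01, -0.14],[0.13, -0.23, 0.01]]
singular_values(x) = [0.3, 0.19, 0.14]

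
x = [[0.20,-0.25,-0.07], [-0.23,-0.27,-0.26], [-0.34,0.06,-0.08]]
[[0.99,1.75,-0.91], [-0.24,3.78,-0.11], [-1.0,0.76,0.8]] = x @ [[1.44, -3.24, -2.15], [-3.8, -8.91, 1.77], [3.59, -2.42, 0.5]]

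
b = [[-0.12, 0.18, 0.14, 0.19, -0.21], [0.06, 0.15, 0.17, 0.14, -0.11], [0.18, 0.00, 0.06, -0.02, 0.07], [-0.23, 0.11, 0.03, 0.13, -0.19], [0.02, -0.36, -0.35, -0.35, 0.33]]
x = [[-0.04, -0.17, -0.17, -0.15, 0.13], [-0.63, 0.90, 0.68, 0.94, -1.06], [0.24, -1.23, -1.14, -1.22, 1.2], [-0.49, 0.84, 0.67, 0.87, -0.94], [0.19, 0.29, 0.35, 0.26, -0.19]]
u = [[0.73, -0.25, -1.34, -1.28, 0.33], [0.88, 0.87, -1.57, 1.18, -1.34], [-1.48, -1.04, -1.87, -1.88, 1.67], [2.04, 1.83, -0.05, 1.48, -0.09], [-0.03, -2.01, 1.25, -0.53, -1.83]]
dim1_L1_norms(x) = [0.66, 4.21, 5.03, 3.81, 1.28]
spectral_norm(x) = 3.56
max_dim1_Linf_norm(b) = 0.36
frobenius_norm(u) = 6.58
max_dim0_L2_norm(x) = 1.87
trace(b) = 0.55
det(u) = 13.28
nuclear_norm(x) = 4.13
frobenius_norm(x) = 3.60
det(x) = -0.00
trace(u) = -0.62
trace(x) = 0.40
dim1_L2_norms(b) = [0.38, 0.29, 0.2, 0.34, 0.7]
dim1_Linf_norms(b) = [0.21, 0.17, 0.18, 0.23, 0.36]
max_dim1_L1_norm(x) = 5.03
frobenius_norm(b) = 0.94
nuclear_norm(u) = 12.35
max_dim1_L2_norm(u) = 3.62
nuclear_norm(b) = 1.22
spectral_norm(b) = 0.87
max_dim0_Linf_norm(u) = 2.04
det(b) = -0.00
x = u @ b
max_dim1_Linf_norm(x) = 1.23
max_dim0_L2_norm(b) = 0.45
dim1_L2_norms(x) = [0.31, 1.92, 2.41, 1.74, 0.59]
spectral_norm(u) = 4.78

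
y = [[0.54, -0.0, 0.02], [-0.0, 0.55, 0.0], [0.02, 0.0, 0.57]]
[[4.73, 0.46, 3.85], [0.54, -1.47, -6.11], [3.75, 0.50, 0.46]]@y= [[2.63, 0.25, 2.29], [0.17, -0.81, -3.47], [2.03, 0.28, 0.34]]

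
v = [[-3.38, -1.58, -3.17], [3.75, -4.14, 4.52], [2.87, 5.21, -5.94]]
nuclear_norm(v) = 18.80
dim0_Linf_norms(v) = [3.75, 5.21, 5.94]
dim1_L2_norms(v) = [4.9, 7.19, 8.41]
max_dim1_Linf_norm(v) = 5.94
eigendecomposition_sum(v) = [[-1.65+1.40j, (-1.4-0.4j), -0.88-0.73j],[1.73+0.89j, (0.15+1.3j), (-0.3+0.98j)],[1.59+0.69j, 0.21+1.15j, (-0.21+0.89j)]] + [[-1.65-1.40j,(-1.4+0.4j),-0.88+0.73j], [(1.73-0.89j),(0.15-1.3j),-0.30-0.98j], [1.59-0.69j,(0.21-1.15j),-0.21-0.89j]] + [[-0.08+0.00j, (1.22+0j), -1.41+0.00j],  [(0.29-0j), -4.44-0.00j, (5.12-0j)],  [(-0.32+0j), (4.79+0j), -5.52+0.00j]]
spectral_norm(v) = 10.12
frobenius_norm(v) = 12.09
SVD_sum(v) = [[-0.14,1.09,-1.37], [0.50,-3.96,4.98], [-0.59,4.74,-5.97]] + [[-3.9, -1.38, -0.71], [2.68, 0.95, 0.49], [3.14, 1.11, 0.57]] + [[0.65,-1.29,-1.09], [0.57,-1.12,-0.95], [0.33,-0.64,-0.54]]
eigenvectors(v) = [[(-0.64+0j), (-0.64-0j), 0.18+0.00j], [0.22+0.53j, (0.22-0.53j), -0.67+0.00j], [0.23+0.46j, (0.23-0.46j), (0.72+0j)]]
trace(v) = -13.46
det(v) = -158.81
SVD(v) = [[-0.17,-0.69,0.71], [0.63,0.47,0.61], [-0.76,0.55,0.35]] @ diag([10.115805402936418, 6.110293058692749, 2.56935785495396]) @ [[0.08,-0.62,0.78],[0.93,0.33,0.17],[0.36,-0.71,-0.60]]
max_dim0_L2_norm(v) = 8.11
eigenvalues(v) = [(-1.71+3.59j), (-1.71-3.59j), (-10.04+0j)]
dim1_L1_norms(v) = [8.13, 12.41, 14.02]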